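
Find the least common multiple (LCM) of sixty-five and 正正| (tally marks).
Convert sixty-five (English words) → 65 (decimal)
Convert 正正| (tally marks) → 5 + 5 + 1 = 11 (decimal)
Compute lcm(65, 11) = 715
715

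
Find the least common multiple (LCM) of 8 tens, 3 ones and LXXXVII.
Convert 8 tens, 3 ones (place-value notation) → 8×10 + 3 = 83 (decimal)
Convert LXXXVII (Roman numeral) → 50 + 10 + 10 + 10 + 5 + 1 + 1 = 87 (decimal)
Compute lcm(83, 87) = 7221
7221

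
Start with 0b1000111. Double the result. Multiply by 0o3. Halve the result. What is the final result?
Convert 0b1000111 (binary) → 64 + 4 + 2 + 1 = 71 (decimal)
Start: 71
71 × 2 = 142
Convert 0o3 (octal) → 3 (decimal)
142 × 3 = 426
426 ÷ 2 = 213
213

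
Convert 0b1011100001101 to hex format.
Convert 0b1011100001101 (binary) → 4096 + 1024 + 512 + 256 + 8 + 4 + 1 = 5901 (decimal)
Convert 5901 (decimal) → 5901 = 1×4096 + 7×256 + 13 → 0x170D (hexadecimal)
0x170D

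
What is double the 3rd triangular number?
The 3rd triangular number = 3×4/2 = 6
Compute 6 × 2 = 12
12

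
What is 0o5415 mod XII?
Convert 0o5415 (octal) → 5×512 + 4×64 + 1×8 + 5 = 2829 (decimal)
Convert XII (Roman numeral) → 10 + 1 + 1 = 12 (decimal)
Compute 2829 mod 12 = 9
9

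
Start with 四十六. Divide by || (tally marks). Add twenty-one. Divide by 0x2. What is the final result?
Convert 四十六 (Chinese numeral) → 4×10 + 6 = 46 (decimal)
Start: 46
Convert || (tally marks) → 2 (decimal)
46 ÷ 2 = 23
Convert twenty-one (English words) → 21 (decimal)
23 + 21 = 44
Convert 0x2 (hexadecimal) → 2 (decimal)
44 ÷ 2 = 22
22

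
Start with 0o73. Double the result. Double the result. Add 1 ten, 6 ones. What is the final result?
Convert 0o73 (octal) → 7×8 + 3 = 59 (decimal)
Start: 59
59 × 2 = 118
118 × 2 = 236
Convert 1 ten, 6 ones (place-value notation) → 1×10 + 6 = 16 (decimal)
236 + 16 = 252
252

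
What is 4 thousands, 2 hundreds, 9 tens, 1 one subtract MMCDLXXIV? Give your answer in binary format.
Convert 4 thousands, 2 hundreds, 9 tens, 1 one (place-value notation) → 4×1000 + 2×100 + 9×10 + 1 = 4291 (decimal)
Convert MMCDLXXIV (Roman numeral) → 1000 + 1000 + 400 + 50 + 10 + 10 + 4 = 2474 (decimal)
Compute 4291 - 2474 = 1817
Convert 1817 (decimal) → 1817 = 1024 + 512 + 256 + 16 + 8 + 1 → 0b11100011001 (binary)
0b11100011001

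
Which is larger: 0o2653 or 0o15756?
Convert 0o2653 (octal) → 2×512 + 6×64 + 5×8 + 3 = 1451 (decimal)
Convert 0o15756 (octal) → 1×4096 + 5×512 + 7×64 + 5×8 + 6 = 7150 (decimal)
Compare 1451 vs 7150: larger = 7150
7150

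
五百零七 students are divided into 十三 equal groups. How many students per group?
Convert 五百零七 (Chinese numeral) → 5×100 + 7 = 507 (decimal)
Convert 十三 (Chinese numeral) → 1×10 + 3 = 13 (decimal)
Compute 507 ÷ 13 = 39
39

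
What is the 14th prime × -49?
Convert the 14th prime (prime index) → 43 (decimal)
Compute 43 × -49 = -2107
-2107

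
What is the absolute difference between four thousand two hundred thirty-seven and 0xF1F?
Convert four thousand two hundred thirty-seven (English words) → 4×1000 + 2×100 + 37 = 4237 (decimal)
Convert 0xF1F (hexadecimal) → 15×256 + 1×16 + 15 = 3871 (decimal)
Compute |4237 - 3871| = 366
366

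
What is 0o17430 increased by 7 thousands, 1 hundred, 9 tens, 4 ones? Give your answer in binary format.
Convert 0o17430 (octal) → 1×4096 + 7×512 + 4×64 + 3×8 = 7960 (decimal)
Convert 7 thousands, 1 hundred, 9 tens, 4 ones (place-value notation) → 7×1000 + 1×100 + 9×10 + 4 = 7194 (decimal)
Compute 7960 + 7194 = 15154
Convert 15154 (decimal) → 15154 = 8192 + 4096 + 2048 + 512 + 256 + 32 + 16 + 2 → 0b11101100110010 (binary)
0b11101100110010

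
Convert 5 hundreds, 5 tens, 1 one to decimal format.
Convert 5 hundreds, 5 tens, 1 one (place-value notation) → 5×100 + 5×10 + 1 = 551 (decimal)
551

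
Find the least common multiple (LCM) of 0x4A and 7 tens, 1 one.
Convert 0x4A (hexadecimal) → 4×16 + 10 = 74 (decimal)
Convert 7 tens, 1 one (place-value notation) → 7×10 + 1 = 71 (decimal)
Compute lcm(74, 71) = 5254
5254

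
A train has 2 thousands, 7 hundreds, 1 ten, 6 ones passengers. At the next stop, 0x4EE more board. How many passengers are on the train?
Convert 2 thousands, 7 hundreds, 1 ten, 6 ones (place-value notation) → 2×1000 + 7×100 + 1×10 + 6 = 2716 (decimal)
Convert 0x4EE (hexadecimal) → 4×256 + 14×16 + 14 = 1262 (decimal)
Compute 2716 + 1262 = 3978
3978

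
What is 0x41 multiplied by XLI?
Convert 0x41 (hexadecimal) → 4×16 + 1 = 65 (decimal)
Convert XLI (Roman numeral) → 40 + 1 = 41 (decimal)
Compute 65 × 41 = 2665
2665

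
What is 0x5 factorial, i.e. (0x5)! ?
Convert 0x5 (hexadecimal) → 5 (decimal)
Compute 5! = 120
120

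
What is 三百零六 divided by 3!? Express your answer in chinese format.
Convert 三百零六 (Chinese numeral) → 3×100 + 6 = 306 (decimal)
Convert 3! (factorial) → 6 (decimal)
Compute 306 ÷ 6 = 51
Convert 51 (decimal) → 51 = 5×10 + 1 → 五十一 (Chinese numeral)
五十一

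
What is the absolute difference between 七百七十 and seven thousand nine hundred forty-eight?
Convert 七百七十 (Chinese numeral) → 7×100 + 7×10 = 770 (decimal)
Convert seven thousand nine hundred forty-eight (English words) → 7×1000 + 9×100 + 48 = 7948 (decimal)
Compute |770 - 7948| = 7178
7178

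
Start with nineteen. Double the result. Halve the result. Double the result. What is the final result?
Convert nineteen (English words) → 19 (decimal)
Start: 19
19 × 2 = 38
38 ÷ 2 = 19
19 × 2 = 38
38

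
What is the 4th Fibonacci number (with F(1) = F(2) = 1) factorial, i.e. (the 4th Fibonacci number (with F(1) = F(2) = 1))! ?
Convert the 4th Fibonacci number (with F(1) = F(2) = 1) (Fibonacci index) → 1, 1, 2, 3 → 3 (decimal)
Compute 3! = 6
6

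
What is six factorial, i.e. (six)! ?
Convert six (English words) → 6 (decimal)
Compute 6! = 720
720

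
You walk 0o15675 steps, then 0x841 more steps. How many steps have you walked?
Convert 0o15675 (octal) → 1×4096 + 5×512 + 6×64 + 7×8 + 5 = 7101 (decimal)
Convert 0x841 (hexadecimal) → 8×256 + 4×16 + 1 = 2113 (decimal)
Compute 7101 + 2113 = 9214
9214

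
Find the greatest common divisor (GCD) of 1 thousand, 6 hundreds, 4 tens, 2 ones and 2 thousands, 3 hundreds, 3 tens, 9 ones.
Convert 1 thousand, 6 hundreds, 4 tens, 2 ones (place-value notation) → 1×1000 + 6×100 + 4×10 + 2 = 1642 (decimal)
Convert 2 thousands, 3 hundreds, 3 tens, 9 ones (place-value notation) → 2×1000 + 3×100 + 3×10 + 9 = 2339 (decimal)
Compute gcd(1642, 2339) = 1
1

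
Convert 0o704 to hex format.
Convert 0o704 (octal) → 7×64 + 4 = 452 (decimal)
Convert 452 (decimal) → 452 = 1×256 + 12×16 + 4 → 0x1C4 (hexadecimal)
0x1C4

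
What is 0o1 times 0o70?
Convert 0o1 (octal) → 1 (decimal)
Convert 0o70 (octal) → 7×8 = 56 (decimal)
Compute 1 × 56 = 56
56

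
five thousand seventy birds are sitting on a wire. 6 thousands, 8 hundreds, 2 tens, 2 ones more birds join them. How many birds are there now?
Convert five thousand seventy (English words) → 5×1000 + 70 = 5070 (decimal)
Convert 6 thousands, 8 hundreds, 2 tens, 2 ones (place-value notation) → 6×1000 + 8×100 + 2×10 + 2 = 6822 (decimal)
Compute 5070 + 6822 = 11892
11892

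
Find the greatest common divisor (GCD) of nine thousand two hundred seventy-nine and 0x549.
Convert nine thousand two hundred seventy-nine (English words) → 9×1000 + 2×100 + 79 = 9279 (decimal)
Convert 0x549 (hexadecimal) → 5×256 + 4×16 + 9 = 1353 (decimal)
Compute gcd(9279, 1353) = 3
3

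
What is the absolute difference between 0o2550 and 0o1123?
Convert 0o2550 (octal) → 2×512 + 5×64 + 5×8 = 1384 (decimal)
Convert 0o1123 (octal) → 1×512 + 1×64 + 2×8 + 3 = 595 (decimal)
Compute |1384 - 595| = 789
789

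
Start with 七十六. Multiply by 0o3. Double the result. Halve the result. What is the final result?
Convert 七十六 (Chinese numeral) → 7×10 + 6 = 76 (decimal)
Start: 76
Convert 0o3 (octal) → 3 (decimal)
76 × 3 = 228
228 × 2 = 456
456 ÷ 2 = 228
228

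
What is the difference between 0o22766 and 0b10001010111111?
Convert 0o22766 (octal) → 2×4096 + 2×512 + 7×64 + 6×8 + 6 = 9718 (decimal)
Convert 0b10001010111111 (binary) → 8192 + 512 + 128 + 32 + 16 + 8 + 4 + 2 + 1 = 8895 (decimal)
Difference: |9718 - 8895| = 823
823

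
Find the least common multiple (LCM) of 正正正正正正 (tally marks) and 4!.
Convert 正正正正正正 (tally marks) → 5 + 5 + 5 + 5 + 5 + 5 = 30 (decimal)
Convert 4! (factorial) → 24 (decimal)
Compute lcm(30, 24) = 120
120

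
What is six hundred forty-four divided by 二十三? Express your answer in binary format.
Convert six hundred forty-four (English words) → 6×100 + 44 = 644 (decimal)
Convert 二十三 (Chinese numeral) → 2×10 + 3 = 23 (decimal)
Compute 644 ÷ 23 = 28
Convert 28 (decimal) → 28 = 16 + 8 + 4 → 0b11100 (binary)
0b11100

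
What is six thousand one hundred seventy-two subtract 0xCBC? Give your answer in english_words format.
Convert six thousand one hundred seventy-two (English words) → 6×1000 + 1×100 + 72 = 6172 (decimal)
Convert 0xCBC (hexadecimal) → 12×256 + 11×16 + 12 = 3260 (decimal)
Compute 6172 - 3260 = 2912
Convert 2912 (decimal) → 2912 = 2×1000 + 9×100 + 12 → two thousand nine hundred twelve (English words)
two thousand nine hundred twelve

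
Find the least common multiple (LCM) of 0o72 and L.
Convert 0o72 (octal) → 7×8 + 2 = 58 (decimal)
Convert L (Roman numeral) → 50 (decimal)
Compute lcm(58, 50) = 1450
1450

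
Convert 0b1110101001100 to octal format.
Convert 0b1110101001100 (binary) → 4096 + 2048 + 1024 + 256 + 64 + 8 + 4 = 7500 (decimal)
Convert 7500 (decimal) → 7500 = 1×4096 + 6×512 + 5×64 + 1×8 + 4 → 0o16514 (octal)
0o16514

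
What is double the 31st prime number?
The 31st prime number = 127
Compute 127 × 2 = 254
254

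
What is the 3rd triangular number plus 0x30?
The 3rd triangular number = 3×4/2 = 6
Convert 0x30 (hexadecimal) → 3×16 = 48 (decimal)
Compute 6 + 48 = 54
54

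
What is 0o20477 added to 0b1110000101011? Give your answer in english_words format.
Convert 0o20477 (octal) → 2×4096 + 4×64 + 7×8 + 7 = 8511 (decimal)
Convert 0b1110000101011 (binary) → 4096 + 2048 + 1024 + 32 + 8 + 2 + 1 = 7211 (decimal)
Compute 8511 + 7211 = 15722
Convert 15722 (decimal) → 15722 = 15×1000 + 7×100 + 22 → fifteen thousand seven hundred twenty-two (English words)
fifteen thousand seven hundred twenty-two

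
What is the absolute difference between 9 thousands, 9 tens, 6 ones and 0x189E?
Convert 9 thousands, 9 tens, 6 ones (place-value notation) → 9×1000 + 9×10 + 6 = 9096 (decimal)
Convert 0x189E (hexadecimal) → 1×4096 + 8×256 + 9×16 + 14 = 6302 (decimal)
Compute |9096 - 6302| = 2794
2794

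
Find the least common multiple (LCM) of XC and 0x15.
Convert XC (Roman numeral) → 90 (decimal)
Convert 0x15 (hexadecimal) → 1×16 + 5 = 21 (decimal)
Compute lcm(90, 21) = 630
630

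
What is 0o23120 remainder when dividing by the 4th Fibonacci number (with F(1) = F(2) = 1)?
Convert 0o23120 (octal) → 2×4096 + 3×512 + 1×64 + 2×8 = 9808 (decimal)
Convert the 4th Fibonacci number (with F(1) = F(2) = 1) (Fibonacci index) → 1, 1, 2, 3 → 3 (decimal)
Compute 9808 mod 3 = 1
1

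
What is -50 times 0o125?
Convert 0o125 (octal) → 1×64 + 2×8 + 5 = 85 (decimal)
Compute -50 × 85 = -4250
-4250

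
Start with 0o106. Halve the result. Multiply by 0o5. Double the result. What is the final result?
Convert 0o106 (octal) → 1×64 + 6 = 70 (decimal)
Start: 70
70 ÷ 2 = 35
Convert 0o5 (octal) → 5 (decimal)
35 × 5 = 175
175 × 2 = 350
350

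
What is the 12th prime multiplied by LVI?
Convert the 12th prime (prime index) → 37 (decimal)
Convert LVI (Roman numeral) → 50 + 5 + 1 = 56 (decimal)
Compute 37 × 56 = 2072
2072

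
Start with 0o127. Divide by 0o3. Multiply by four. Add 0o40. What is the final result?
Convert 0o127 (octal) → 1×64 + 2×8 + 7 = 87 (decimal)
Start: 87
Convert 0o3 (octal) → 3 (decimal)
87 ÷ 3 = 29
Convert four (English words) → 4 (decimal)
29 × 4 = 116
Convert 0o40 (octal) → 4×8 = 32 (decimal)
116 + 32 = 148
148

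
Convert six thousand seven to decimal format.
Convert six thousand seven (English words) → 6×1000 + 7 = 6007 (decimal)
6007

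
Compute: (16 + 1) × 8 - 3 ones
Convert 3 ones (place-value notation) → 3 (decimal)
Expression in decimal: (16 + 1) × 8 - 3
Parentheses first: 16 + 1 = 17
Multiply: 17 × 8 = 136
Subtract: 136 - 3 = 133
133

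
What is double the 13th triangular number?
The 13th triangular number = 13×14/2 = 91
Compute 91 × 2 = 182
182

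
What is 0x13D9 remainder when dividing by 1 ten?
Convert 0x13D9 (hexadecimal) → 1×4096 + 3×256 + 13×16 + 9 = 5081 (decimal)
Convert 1 ten (place-value notation) → 1×10 = 10 (decimal)
Compute 5081 mod 10 = 1
1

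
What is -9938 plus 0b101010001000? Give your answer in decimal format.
Convert 0b101010001000 (binary) → 2048 + 512 + 128 + 8 = 2696 (decimal)
Compute -9938 + 2696 = -7242
-7242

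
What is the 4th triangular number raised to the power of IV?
Convert the 4th triangular number (triangular index) → 4×5/2 = 10 (decimal)
Convert IV (Roman numeral) → 4 (decimal)
Compute 10 ^ 4 = 10000
10000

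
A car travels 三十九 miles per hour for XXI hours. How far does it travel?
Convert 三十九 (Chinese numeral) → 3×10 + 9 = 39 (decimal)
Convert XXI (Roman numeral) → 10 + 10 + 1 = 21 (decimal)
Compute 39 × 21 = 819
819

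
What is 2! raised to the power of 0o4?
Convert 2! (factorial) → 2 (decimal)
Convert 0o4 (octal) → 4 (decimal)
Compute 2 ^ 4 = 16
16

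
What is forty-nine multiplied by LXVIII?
Convert forty-nine (English words) → 49 (decimal)
Convert LXVIII (Roman numeral) → 50 + 10 + 5 + 1 + 1 + 1 = 68 (decimal)
Compute 49 × 68 = 3332
3332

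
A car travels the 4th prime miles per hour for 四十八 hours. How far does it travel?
Convert the 4th prime (prime index) → 7 (decimal)
Convert 四十八 (Chinese numeral) → 4×10 + 8 = 48 (decimal)
Compute 7 × 48 = 336
336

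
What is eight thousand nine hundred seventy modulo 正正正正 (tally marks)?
Convert eight thousand nine hundred seventy (English words) → 8×1000 + 9×100 + 70 = 8970 (decimal)
Convert 正正正正 (tally marks) → 5 + 5 + 5 + 5 = 20 (decimal)
Compute 8970 mod 20 = 10
10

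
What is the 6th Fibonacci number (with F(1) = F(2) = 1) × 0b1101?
Convert the 6th Fibonacci number (with F(1) = F(2) = 1) (Fibonacci index) → 1, 1, 2, 3, 5, 8 → 8 (decimal)
Convert 0b1101 (binary) → 8 + 4 + 1 = 13 (decimal)
Compute 8 × 13 = 104
104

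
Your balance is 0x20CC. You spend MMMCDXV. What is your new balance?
Convert 0x20CC (hexadecimal) → 2×4096 + 12×16 + 12 = 8396 (decimal)
Convert MMMCDXV (Roman numeral) → 1000 + 1000 + 1000 + 400 + 10 + 5 = 3415 (decimal)
Compute 8396 - 3415 = 4981
4981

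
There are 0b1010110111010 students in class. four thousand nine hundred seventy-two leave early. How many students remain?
Convert 0b1010110111010 (binary) → 4096 + 1024 + 256 + 128 + 32 + 16 + 8 + 2 = 5562 (decimal)
Convert four thousand nine hundred seventy-two (English words) → 4×1000 + 9×100 + 72 = 4972 (decimal)
Compute 5562 - 4972 = 590
590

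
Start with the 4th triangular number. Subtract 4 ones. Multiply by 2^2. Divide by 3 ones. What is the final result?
Convert the 4th triangular number (triangular index) → 4×5/2 = 10 (decimal)
Start: 10
Convert 4 ones (place-value notation) → 4 (decimal)
10 - 4 = 6
Convert 2^2 (power) → 4 (decimal)
6 × 4 = 24
Convert 3 ones (place-value notation) → 3 (decimal)
24 ÷ 3 = 8
8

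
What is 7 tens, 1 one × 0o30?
Convert 7 tens, 1 one (place-value notation) → 7×10 + 1 = 71 (decimal)
Convert 0o30 (octal) → 3×8 = 24 (decimal)
Compute 71 × 24 = 1704
1704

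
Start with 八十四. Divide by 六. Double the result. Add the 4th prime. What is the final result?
Convert 八十四 (Chinese numeral) → 8×10 + 4 = 84 (decimal)
Start: 84
Convert 六 (Chinese numeral) → 6 (decimal)
84 ÷ 6 = 14
14 × 2 = 28
Convert the 4th prime (prime index) → 7 (decimal)
28 + 7 = 35
35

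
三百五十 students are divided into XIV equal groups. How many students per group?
Convert 三百五十 (Chinese numeral) → 3×100 + 5×10 = 350 (decimal)
Convert XIV (Roman numeral) → 10 + 4 = 14 (decimal)
Compute 350 ÷ 14 = 25
25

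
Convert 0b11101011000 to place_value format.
Convert 0b11101011000 (binary) → 1024 + 512 + 256 + 64 + 16 + 8 = 1880 (decimal)
Convert 1880 (decimal) → 1880 = 1×1000 + 8×100 + 8×10 → 1 thousand, 8 hundreds, 8 tens (place-value notation)
1 thousand, 8 hundreds, 8 tens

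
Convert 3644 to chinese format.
Convert 3644 (decimal) → 3644 = 3×1000 + 6×100 + 4×10 + 4 → 三千六百四十四 (Chinese numeral)
三千六百四十四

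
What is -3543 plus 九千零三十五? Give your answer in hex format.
Convert 九千零三十五 (Chinese numeral) → 9×1000 + 3×10 + 5 = 9035 (decimal)
Compute -3543 + 9035 = 5492
Convert 5492 (decimal) → 5492 = 1×4096 + 5×256 + 7×16 + 4 → 0x1574 (hexadecimal)
0x1574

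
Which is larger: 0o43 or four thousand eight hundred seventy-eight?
Convert 0o43 (octal) → 4×8 + 3 = 35 (decimal)
Convert four thousand eight hundred seventy-eight (English words) → 4×1000 + 8×100 + 78 = 4878 (decimal)
Compare 35 vs 4878: larger = 4878
4878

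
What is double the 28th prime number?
The 28th prime number = 107
Compute 107 × 2 = 214
214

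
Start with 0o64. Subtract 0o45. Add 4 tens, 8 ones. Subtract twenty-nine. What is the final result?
Convert 0o64 (octal) → 6×8 + 4 = 52 (decimal)
Start: 52
Convert 0o45 (octal) → 4×8 + 5 = 37 (decimal)
52 - 37 = 15
Convert 4 tens, 8 ones (place-value notation) → 4×10 + 8 = 48 (decimal)
15 + 48 = 63
Convert twenty-nine (English words) → 29 (decimal)
63 - 29 = 34
34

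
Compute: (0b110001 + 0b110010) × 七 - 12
Convert 0b110001 (binary) → 32 + 16 + 1 = 49 (decimal)
Convert 0b110010 (binary) → 32 + 16 + 2 = 50 (decimal)
Convert 七 (Chinese numeral) → 7 (decimal)
Expression in decimal: (49 + 50) × 7 - 12
Parentheses first: 49 + 50 = 99
Multiply: 99 × 7 = 693
Subtract: 693 - 12 = 681
681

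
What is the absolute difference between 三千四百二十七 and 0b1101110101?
Convert 三千四百二十七 (Chinese numeral) → 3×1000 + 4×100 + 2×10 + 7 = 3427 (decimal)
Convert 0b1101110101 (binary) → 512 + 256 + 64 + 32 + 16 + 4 + 1 = 885 (decimal)
Compute |3427 - 885| = 2542
2542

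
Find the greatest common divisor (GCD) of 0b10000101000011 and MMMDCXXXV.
Convert 0b10000101000011 (binary) → 8192 + 256 + 64 + 2 + 1 = 8515 (decimal)
Convert MMMDCXXXV (Roman numeral) → 1000 + 1000 + 1000 + 500 + 100 + 10 + 10 + 10 + 5 = 3635 (decimal)
Compute gcd(8515, 3635) = 5
5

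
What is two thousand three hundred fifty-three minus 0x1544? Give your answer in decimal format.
Convert two thousand three hundred fifty-three (English words) → 2×1000 + 3×100 + 53 = 2353 (decimal)
Convert 0x1544 (hexadecimal) → 1×4096 + 5×256 + 4×16 + 4 = 5444 (decimal)
Compute 2353 - 5444 = -3091
-3091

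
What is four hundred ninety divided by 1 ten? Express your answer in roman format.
Convert four hundred ninety (English words) → 4×100 + 90 = 490 (decimal)
Convert 1 ten (place-value notation) → 1×10 = 10 (decimal)
Compute 490 ÷ 10 = 49
Convert 49 (decimal) → 49 = 40 + 9 → XLIX (Roman numeral)
XLIX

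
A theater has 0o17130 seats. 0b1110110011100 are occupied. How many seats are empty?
Convert 0o17130 (octal) → 1×4096 + 7×512 + 1×64 + 3×8 = 7768 (decimal)
Convert 0b1110110011100 (binary) → 4096 + 2048 + 1024 + 256 + 128 + 16 + 8 + 4 = 7580 (decimal)
Compute 7768 - 7580 = 188
188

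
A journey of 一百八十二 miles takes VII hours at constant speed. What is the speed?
Convert 一百八十二 (Chinese numeral) → 1×100 + 8×10 + 2 = 182 (decimal)
Convert VII (Roman numeral) → 5 + 1 + 1 = 7 (decimal)
Compute 182 ÷ 7 = 26
26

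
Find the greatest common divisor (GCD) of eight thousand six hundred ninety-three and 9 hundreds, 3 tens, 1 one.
Convert eight thousand six hundred ninety-three (English words) → 8×1000 + 6×100 + 93 = 8693 (decimal)
Convert 9 hundreds, 3 tens, 1 one (place-value notation) → 9×100 + 3×10 + 1 = 931 (decimal)
Compute gcd(8693, 931) = 1
1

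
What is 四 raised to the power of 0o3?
Convert 四 (Chinese numeral) → 4 (decimal)
Convert 0o3 (octal) → 3 (decimal)
Compute 4 ^ 3 = 64
64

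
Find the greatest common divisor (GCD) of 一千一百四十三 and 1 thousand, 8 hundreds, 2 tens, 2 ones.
Convert 一千一百四十三 (Chinese numeral) → 1×1000 + 1×100 + 4×10 + 3 = 1143 (decimal)
Convert 1 thousand, 8 hundreds, 2 tens, 2 ones (place-value notation) → 1×1000 + 8×100 + 2×10 + 2 = 1822 (decimal)
Compute gcd(1143, 1822) = 1
1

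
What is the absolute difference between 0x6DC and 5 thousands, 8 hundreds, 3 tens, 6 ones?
Convert 0x6DC (hexadecimal) → 6×256 + 13×16 + 12 = 1756 (decimal)
Convert 5 thousands, 8 hundreds, 3 tens, 6 ones (place-value notation) → 5×1000 + 8×100 + 3×10 + 6 = 5836 (decimal)
Compute |1756 - 5836| = 4080
4080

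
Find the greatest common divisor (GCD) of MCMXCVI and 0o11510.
Convert MCMXCVI (Roman numeral) → 1000 + 900 + 90 + 5 + 1 = 1996 (decimal)
Convert 0o11510 (octal) → 1×4096 + 1×512 + 5×64 + 1×8 = 4936 (decimal)
Compute gcd(1996, 4936) = 4
4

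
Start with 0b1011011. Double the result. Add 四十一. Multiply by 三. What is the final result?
Convert 0b1011011 (binary) → 64 + 16 + 8 + 2 + 1 = 91 (decimal)
Start: 91
91 × 2 = 182
Convert 四十一 (Chinese numeral) → 4×10 + 1 = 41 (decimal)
182 + 41 = 223
Convert 三 (Chinese numeral) → 3 (decimal)
223 × 3 = 669
669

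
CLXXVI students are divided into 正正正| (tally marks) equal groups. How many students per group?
Convert CLXXVI (Roman numeral) → 100 + 50 + 10 + 10 + 5 + 1 = 176 (decimal)
Convert 正正正| (tally marks) → 5 + 5 + 5 + 1 = 16 (decimal)
Compute 176 ÷ 16 = 11
11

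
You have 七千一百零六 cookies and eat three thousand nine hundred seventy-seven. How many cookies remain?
Convert 七千一百零六 (Chinese numeral) → 7×1000 + 1×100 + 6 = 7106 (decimal)
Convert three thousand nine hundred seventy-seven (English words) → 3×1000 + 9×100 + 77 = 3977 (decimal)
Compute 7106 - 3977 = 3129
3129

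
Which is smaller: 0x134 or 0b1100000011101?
Convert 0x134 (hexadecimal) → 1×256 + 3×16 + 4 = 308 (decimal)
Convert 0b1100000011101 (binary) → 4096 + 2048 + 16 + 8 + 4 + 1 = 6173 (decimal)
Compare 308 vs 6173: smaller = 308
308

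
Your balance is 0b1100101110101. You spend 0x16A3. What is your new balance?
Convert 0b1100101110101 (binary) → 4096 + 2048 + 256 + 64 + 32 + 16 + 4 + 1 = 6517 (decimal)
Convert 0x16A3 (hexadecimal) → 1×4096 + 6×256 + 10×16 + 3 = 5795 (decimal)
Compute 6517 - 5795 = 722
722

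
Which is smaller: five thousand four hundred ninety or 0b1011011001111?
Convert five thousand four hundred ninety (English words) → 5×1000 + 4×100 + 90 = 5490 (decimal)
Convert 0b1011011001111 (binary) → 4096 + 1024 + 512 + 128 + 64 + 8 + 4 + 2 + 1 = 5839 (decimal)
Compare 5490 vs 5839: smaller = 5490
5490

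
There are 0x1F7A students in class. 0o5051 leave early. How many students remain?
Convert 0x1F7A (hexadecimal) → 1×4096 + 15×256 + 7×16 + 10 = 8058 (decimal)
Convert 0o5051 (octal) → 5×512 + 5×8 + 1 = 2601 (decimal)
Compute 8058 - 2601 = 5457
5457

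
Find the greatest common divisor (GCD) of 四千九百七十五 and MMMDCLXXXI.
Convert 四千九百七十五 (Chinese numeral) → 4×1000 + 9×100 + 7×10 + 5 = 4975 (decimal)
Convert MMMDCLXXXI (Roman numeral) → 1000 + 1000 + 1000 + 500 + 100 + 50 + 10 + 10 + 10 + 1 = 3681 (decimal)
Compute gcd(4975, 3681) = 1
1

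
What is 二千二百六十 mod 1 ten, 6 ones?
Convert 二千二百六十 (Chinese numeral) → 2×1000 + 2×100 + 6×10 = 2260 (decimal)
Convert 1 ten, 6 ones (place-value notation) → 1×10 + 6 = 16 (decimal)
Compute 2260 mod 16 = 4
4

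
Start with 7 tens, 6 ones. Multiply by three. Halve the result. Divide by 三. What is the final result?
Convert 7 tens, 6 ones (place-value notation) → 7×10 + 6 = 76 (decimal)
Start: 76
Convert three (English words) → 3 (decimal)
76 × 3 = 228
228 ÷ 2 = 114
Convert 三 (Chinese numeral) → 3 (decimal)
114 ÷ 3 = 38
38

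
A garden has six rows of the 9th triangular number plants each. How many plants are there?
Convert the 9th triangular number (triangular index) → 9×10/2 = 45 (decimal)
Convert six (English words) → 6 (decimal)
Compute 45 × 6 = 270
270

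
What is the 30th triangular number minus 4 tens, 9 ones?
The 30th triangular number = 30×31/2 = 465
Convert 4 tens, 9 ones (place-value notation) → 4×10 + 9 = 49 (decimal)
Compute 465 - 49 = 416
416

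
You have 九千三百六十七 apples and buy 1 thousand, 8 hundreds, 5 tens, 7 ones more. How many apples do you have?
Convert 九千三百六十七 (Chinese numeral) → 9×1000 + 3×100 + 6×10 + 7 = 9367 (decimal)
Convert 1 thousand, 8 hundreds, 5 tens, 7 ones (place-value notation) → 1×1000 + 8×100 + 5×10 + 7 = 1857 (decimal)
Compute 9367 + 1857 = 11224
11224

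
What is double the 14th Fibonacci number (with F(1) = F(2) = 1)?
The 14th Fibonacci number (with F(1) = F(2) = 1): 1, 1, 2, 3, 5, 8, 13, 21, 34, 55, 89, 144, 233, 377 → 377
Compute 377 × 2 = 754
754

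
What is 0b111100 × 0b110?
Convert 0b111100 (binary) → 32 + 16 + 8 + 4 = 60 (decimal)
Convert 0b110 (binary) → 4 + 2 = 6 (decimal)
Compute 60 × 6 = 360
360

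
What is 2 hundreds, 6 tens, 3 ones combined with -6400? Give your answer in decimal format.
Convert 2 hundreds, 6 tens, 3 ones (place-value notation) → 2×100 + 6×10 + 3 = 263 (decimal)
Compute 263 + -6400 = -6137
-6137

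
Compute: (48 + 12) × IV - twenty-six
Convert IV (Roman numeral) → 4 (decimal)
Convert twenty-six (English words) → 26 (decimal)
Expression in decimal: (48 + 12) × 4 - 26
Parentheses first: 48 + 12 = 60
Multiply: 60 × 4 = 240
Subtract: 240 - 26 = 214
214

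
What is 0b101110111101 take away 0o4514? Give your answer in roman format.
Convert 0b101110111101 (binary) → 2048 + 512 + 256 + 128 + 32 + 16 + 8 + 4 + 1 = 3005 (decimal)
Convert 0o4514 (octal) → 4×512 + 5×64 + 1×8 + 4 = 2380 (decimal)
Compute 3005 - 2380 = 625
Convert 625 (decimal) → 625 = 500 + 100 + 10 + 10 + 5 → DCXXV (Roman numeral)
DCXXV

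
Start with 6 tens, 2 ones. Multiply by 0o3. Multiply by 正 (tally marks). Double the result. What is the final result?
Convert 6 tens, 2 ones (place-value notation) → 6×10 + 2 = 62 (decimal)
Start: 62
Convert 0o3 (octal) → 3 (decimal)
62 × 3 = 186
Convert 正 (tally marks) → 5 (decimal)
186 × 5 = 930
930 × 2 = 1860
1860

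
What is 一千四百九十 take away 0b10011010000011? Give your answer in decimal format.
Convert 一千四百九十 (Chinese numeral) → 1×1000 + 4×100 + 9×10 = 1490 (decimal)
Convert 0b10011010000011 (binary) → 8192 + 1024 + 512 + 128 + 2 + 1 = 9859 (decimal)
Compute 1490 - 9859 = -8369
-8369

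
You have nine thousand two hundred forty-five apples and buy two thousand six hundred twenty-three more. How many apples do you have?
Convert nine thousand two hundred forty-five (English words) → 9×1000 + 2×100 + 45 = 9245 (decimal)
Convert two thousand six hundred twenty-three (English words) → 2×1000 + 6×100 + 23 = 2623 (decimal)
Compute 9245 + 2623 = 11868
11868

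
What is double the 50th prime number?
The 50th prime number = 229
Compute 229 × 2 = 458
458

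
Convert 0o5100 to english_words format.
Convert 0o5100 (octal) → 5×512 + 1×64 = 2624 (decimal)
Convert 2624 (decimal) → 2624 = 2×1000 + 6×100 + 24 → two thousand six hundred twenty-four (English words)
two thousand six hundred twenty-four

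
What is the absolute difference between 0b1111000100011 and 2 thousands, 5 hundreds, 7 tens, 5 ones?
Convert 0b1111000100011 (binary) → 4096 + 2048 + 1024 + 512 + 32 + 2 + 1 = 7715 (decimal)
Convert 2 thousands, 5 hundreds, 7 tens, 5 ones (place-value notation) → 2×1000 + 5×100 + 7×10 + 5 = 2575 (decimal)
Compute |7715 - 2575| = 5140
5140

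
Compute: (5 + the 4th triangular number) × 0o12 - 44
Convert the 4th triangular number (triangular index) → 4×5/2 = 10 (decimal)
Convert 0o12 (octal) → 1×8 + 2 = 10 (decimal)
Expression in decimal: (5 + 10) × 10 - 44
Parentheses first: 5 + 10 = 15
Multiply: 15 × 10 = 150
Subtract: 150 - 44 = 106
106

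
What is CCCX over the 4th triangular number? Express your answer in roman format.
Convert CCCX (Roman numeral) → 100 + 100 + 100 + 10 = 310 (decimal)
Convert the 4th triangular number (triangular index) → 4×5/2 = 10 (decimal)
Compute 310 ÷ 10 = 31
Convert 31 (decimal) → 31 = 10 + 10 + 10 + 1 → XXXI (Roman numeral)
XXXI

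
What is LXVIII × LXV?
Convert LXVIII (Roman numeral) → 50 + 10 + 5 + 1 + 1 + 1 = 68 (decimal)
Convert LXV (Roman numeral) → 50 + 10 + 5 = 65 (decimal)
Compute 68 × 65 = 4420
4420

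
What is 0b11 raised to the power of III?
Convert 0b11 (binary) → 2 + 1 = 3 (decimal)
Convert III (Roman numeral) → 1 + 1 + 1 = 3 (decimal)
Compute 3 ^ 3 = 27
27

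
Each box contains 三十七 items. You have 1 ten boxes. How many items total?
Convert 三十七 (Chinese numeral) → 3×10 + 7 = 37 (decimal)
Convert 1 ten (place-value notation) → 1×10 = 10 (decimal)
Compute 37 × 10 = 370
370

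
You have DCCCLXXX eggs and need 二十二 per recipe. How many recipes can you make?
Convert DCCCLXXX (Roman numeral) → 500 + 100 + 100 + 100 + 50 + 10 + 10 + 10 = 880 (decimal)
Convert 二十二 (Chinese numeral) → 2×10 + 2 = 22 (decimal)
Compute 880 ÷ 22 = 40
40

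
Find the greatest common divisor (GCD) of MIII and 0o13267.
Convert MIII (Roman numeral) → 1000 + 1 + 1 + 1 = 1003 (decimal)
Convert 0o13267 (octal) → 1×4096 + 3×512 + 2×64 + 6×8 + 7 = 5815 (decimal)
Compute gcd(1003, 5815) = 1
1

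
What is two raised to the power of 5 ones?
Convert two (English words) → 2 (decimal)
Convert 5 ones (place-value notation) → 5 (decimal)
Compute 2 ^ 5 = 32
32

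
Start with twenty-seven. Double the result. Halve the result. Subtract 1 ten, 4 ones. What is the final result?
Convert twenty-seven (English words) → 27 (decimal)
Start: 27
27 × 2 = 54
54 ÷ 2 = 27
Convert 1 ten, 4 ones (place-value notation) → 1×10 + 4 = 14 (decimal)
27 - 14 = 13
13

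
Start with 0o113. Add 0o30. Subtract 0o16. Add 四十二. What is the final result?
Convert 0o113 (octal) → 1×64 + 1×8 + 3 = 75 (decimal)
Start: 75
Convert 0o30 (octal) → 3×8 = 24 (decimal)
75 + 24 = 99
Convert 0o16 (octal) → 1×8 + 6 = 14 (decimal)
99 - 14 = 85
Convert 四十二 (Chinese numeral) → 4×10 + 2 = 42 (decimal)
85 + 42 = 127
127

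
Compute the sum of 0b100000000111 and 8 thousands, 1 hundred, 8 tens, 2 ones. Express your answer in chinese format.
Convert 0b100000000111 (binary) → 2048 + 4 + 2 + 1 = 2055 (decimal)
Convert 8 thousands, 1 hundred, 8 tens, 2 ones (place-value notation) → 8×1000 + 1×100 + 8×10 + 2 = 8182 (decimal)
Compute 2055 + 8182 = 10237
Convert 10237 (decimal) → 10237 = 1×10000 + 2×100 + 3×10 + 7 → 一万零二百三十七 (Chinese numeral)
一万零二百三十七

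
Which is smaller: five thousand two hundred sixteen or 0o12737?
Convert five thousand two hundred sixteen (English words) → 5×1000 + 2×100 + 16 = 5216 (decimal)
Convert 0o12737 (octal) → 1×4096 + 2×512 + 7×64 + 3×8 + 7 = 5599 (decimal)
Compare 5216 vs 5599: smaller = 5216
5216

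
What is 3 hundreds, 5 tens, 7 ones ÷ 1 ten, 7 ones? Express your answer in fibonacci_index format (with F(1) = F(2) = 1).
Convert 3 hundreds, 5 tens, 7 ones (place-value notation) → 3×100 + 5×10 + 7 = 357 (decimal)
Convert 1 ten, 7 ones (place-value notation) → 1×10 + 7 = 17 (decimal)
Compute 357 ÷ 17 = 21
Convert 21 (decimal) → 1, 1, 2, 3, 5, 8, 13, 21 → the 8th Fibonacci number (Fibonacci index)
the 8th Fibonacci number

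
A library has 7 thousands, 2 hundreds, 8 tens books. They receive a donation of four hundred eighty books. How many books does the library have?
Convert 7 thousands, 2 hundreds, 8 tens (place-value notation) → 7×1000 + 2×100 + 8×10 = 7280 (decimal)
Convert four hundred eighty (English words) → 4×100 + 80 = 480 (decimal)
Compute 7280 + 480 = 7760
7760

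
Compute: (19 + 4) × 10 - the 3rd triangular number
Convert the 3rd triangular number (triangular index) → 3×4/2 = 6 (decimal)
Expression in decimal: (19 + 4) × 10 - 6
Parentheses first: 19 + 4 = 23
Multiply: 23 × 10 = 230
Subtract: 230 - 6 = 224
224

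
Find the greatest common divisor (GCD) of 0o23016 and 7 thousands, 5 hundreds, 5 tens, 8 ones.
Convert 0o23016 (octal) → 2×4096 + 3×512 + 1×8 + 6 = 9742 (decimal)
Convert 7 thousands, 5 hundreds, 5 tens, 8 ones (place-value notation) → 7×1000 + 5×100 + 5×10 + 8 = 7558 (decimal)
Compute gcd(9742, 7558) = 2
2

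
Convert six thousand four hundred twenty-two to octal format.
Convert six thousand four hundred twenty-two (English words) → 6×1000 + 4×100 + 22 = 6422 (decimal)
Convert 6422 (decimal) → 6422 = 1×4096 + 4×512 + 4×64 + 2×8 + 6 → 0o14426 (octal)
0o14426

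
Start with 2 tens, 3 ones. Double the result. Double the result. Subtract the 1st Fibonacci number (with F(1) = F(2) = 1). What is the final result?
Convert 2 tens, 3 ones (place-value notation) → 2×10 + 3 = 23 (decimal)
Start: 23
23 × 2 = 46
46 × 2 = 92
Convert the 1st Fibonacci number (with F(1) = F(2) = 1) (Fibonacci index) → 1 (decimal)
92 - 1 = 91
91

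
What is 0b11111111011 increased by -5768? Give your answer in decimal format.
Convert 0b11111111011 (binary) → 1024 + 512 + 256 + 128 + 64 + 32 + 16 + 8 + 2 + 1 = 2043 (decimal)
Compute 2043 + -5768 = -3725
-3725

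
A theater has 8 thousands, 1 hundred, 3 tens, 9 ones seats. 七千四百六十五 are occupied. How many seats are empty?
Convert 8 thousands, 1 hundred, 3 tens, 9 ones (place-value notation) → 8×1000 + 1×100 + 3×10 + 9 = 8139 (decimal)
Convert 七千四百六十五 (Chinese numeral) → 7×1000 + 4×100 + 6×10 + 5 = 7465 (decimal)
Compute 8139 - 7465 = 674
674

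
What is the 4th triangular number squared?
The 4th triangular number = 4×5/2 = 10
Compute 10² = 10 × 10 = 100
100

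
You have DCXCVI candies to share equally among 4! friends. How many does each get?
Convert DCXCVI (Roman numeral) → 500 + 100 + 90 + 5 + 1 = 696 (decimal)
Convert 4! (factorial) → 24 (decimal)
Compute 696 ÷ 24 = 29
29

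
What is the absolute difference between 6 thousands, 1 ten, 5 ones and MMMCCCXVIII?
Convert 6 thousands, 1 ten, 5 ones (place-value notation) → 6×1000 + 1×10 + 5 = 6015 (decimal)
Convert MMMCCCXVIII (Roman numeral) → 1000 + 1000 + 1000 + 100 + 100 + 100 + 10 + 5 + 1 + 1 + 1 = 3318 (decimal)
Compute |6015 - 3318| = 2697
2697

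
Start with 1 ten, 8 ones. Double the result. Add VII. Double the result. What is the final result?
Convert 1 ten, 8 ones (place-value notation) → 1×10 + 8 = 18 (decimal)
Start: 18
18 × 2 = 36
Convert VII (Roman numeral) → 5 + 1 + 1 = 7 (decimal)
36 + 7 = 43
43 × 2 = 86
86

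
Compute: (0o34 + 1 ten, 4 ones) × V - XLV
Convert 0o34 (octal) → 3×8 + 4 = 28 (decimal)
Convert 1 ten, 4 ones (place-value notation) → 1×10 + 4 = 14 (decimal)
Convert V (Roman numeral) → 5 (decimal)
Convert XLV (Roman numeral) → 40 + 5 = 45 (decimal)
Expression in decimal: (28 + 14) × 5 - 45
Parentheses first: 28 + 14 = 42
Multiply: 42 × 5 = 210
Subtract: 210 - 45 = 165
165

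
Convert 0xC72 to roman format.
Convert 0xC72 (hexadecimal) → 12×256 + 7×16 + 2 = 3186 (decimal)
Convert 3186 (decimal) → 3186 = 1000 + 1000 + 1000 + 100 + 50 + 10 + 10 + 10 + 5 + 1 → MMMCLXXXVI (Roman numeral)
MMMCLXXXVI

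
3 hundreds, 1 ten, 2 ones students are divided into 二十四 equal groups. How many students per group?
Convert 3 hundreds, 1 ten, 2 ones (place-value notation) → 3×100 + 1×10 + 2 = 312 (decimal)
Convert 二十四 (Chinese numeral) → 2×10 + 4 = 24 (decimal)
Compute 312 ÷ 24 = 13
13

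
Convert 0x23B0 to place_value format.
Convert 0x23B0 (hexadecimal) → 2×4096 + 3×256 + 11×16 = 9136 (decimal)
Convert 9136 (decimal) → 9136 = 9×1000 + 1×100 + 3×10 + 6 → 9 thousands, 1 hundred, 3 tens, 6 ones (place-value notation)
9 thousands, 1 hundred, 3 tens, 6 ones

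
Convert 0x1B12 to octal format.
Convert 0x1B12 (hexadecimal) → 1×4096 + 11×256 + 1×16 + 2 = 6930 (decimal)
Convert 6930 (decimal) → 6930 = 1×4096 + 5×512 + 4×64 + 2×8 + 2 → 0o15422 (octal)
0o15422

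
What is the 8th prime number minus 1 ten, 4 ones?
The 8th prime number = 19
Convert 1 ten, 4 ones (place-value notation) → 1×10 + 4 = 14 (decimal)
Compute 19 - 14 = 5
5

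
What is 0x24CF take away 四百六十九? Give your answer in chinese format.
Convert 0x24CF (hexadecimal) → 2×4096 + 4×256 + 12×16 + 15 = 9423 (decimal)
Convert 四百六十九 (Chinese numeral) → 4×100 + 6×10 + 9 = 469 (decimal)
Compute 9423 - 469 = 8954
Convert 8954 (decimal) → 8954 = 8×1000 + 9×100 + 5×10 + 4 → 八千九百五十四 (Chinese numeral)
八千九百五十四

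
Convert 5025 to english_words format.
Convert 5025 (decimal) → 5025 = 5×1000 + 25 → five thousand twenty-five (English words)
five thousand twenty-five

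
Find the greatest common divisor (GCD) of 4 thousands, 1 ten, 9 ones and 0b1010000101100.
Convert 4 thousands, 1 ten, 9 ones (place-value notation) → 4×1000 + 1×10 + 9 = 4019 (decimal)
Convert 0b1010000101100 (binary) → 4096 + 1024 + 32 + 8 + 4 = 5164 (decimal)
Compute gcd(4019, 5164) = 1
1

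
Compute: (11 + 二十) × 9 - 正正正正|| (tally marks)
Convert 二十 (Chinese numeral) → 2×10 = 20 (decimal)
Convert 正正正正|| (tally marks) → 5 + 5 + 5 + 5 + 2 = 22 (decimal)
Expression in decimal: (11 + 20) × 9 - 22
Parentheses first: 11 + 20 = 31
Multiply: 31 × 9 = 279
Subtract: 279 - 22 = 257
257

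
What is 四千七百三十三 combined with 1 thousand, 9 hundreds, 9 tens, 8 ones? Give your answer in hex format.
Convert 四千七百三十三 (Chinese numeral) → 4×1000 + 7×100 + 3×10 + 3 = 4733 (decimal)
Convert 1 thousand, 9 hundreds, 9 tens, 8 ones (place-value notation) → 1×1000 + 9×100 + 9×10 + 8 = 1998 (decimal)
Compute 4733 + 1998 = 6731
Convert 6731 (decimal) → 6731 = 1×4096 + 10×256 + 4×16 + 11 → 0x1A4B (hexadecimal)
0x1A4B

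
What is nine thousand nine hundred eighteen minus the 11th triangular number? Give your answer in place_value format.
Convert nine thousand nine hundred eighteen (English words) → 9×1000 + 9×100 + 18 = 9918 (decimal)
Convert the 11th triangular number (triangular index) → 11×12/2 = 66 (decimal)
Compute 9918 - 66 = 9852
Convert 9852 (decimal) → 9852 = 9×1000 + 8×100 + 5×10 + 2 → 9 thousands, 8 hundreds, 5 tens, 2 ones (place-value notation)
9 thousands, 8 hundreds, 5 tens, 2 ones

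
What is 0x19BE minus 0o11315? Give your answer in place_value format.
Convert 0x19BE (hexadecimal) → 1×4096 + 9×256 + 11×16 + 14 = 6590 (decimal)
Convert 0o11315 (octal) → 1×4096 + 1×512 + 3×64 + 1×8 + 5 = 4813 (decimal)
Compute 6590 - 4813 = 1777
Convert 1777 (decimal) → 1777 = 1×1000 + 7×100 + 7×10 + 7 → 1 thousand, 7 hundreds, 7 tens, 7 ones (place-value notation)
1 thousand, 7 hundreds, 7 tens, 7 ones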